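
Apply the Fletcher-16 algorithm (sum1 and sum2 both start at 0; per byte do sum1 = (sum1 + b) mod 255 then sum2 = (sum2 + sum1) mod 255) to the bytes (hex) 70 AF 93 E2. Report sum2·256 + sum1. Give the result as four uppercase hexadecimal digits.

DA96

Running sums (mod 255):
  after byte 0 (70): sum1=112, sum2=112
  after byte 1 (AF): sum1=32, sum2=144
  after byte 2 (93): sum1=179, sum2=68
  after byte 3 (E2): sum1=150, sum2=218
Checksum = sum2·256 + sum1 = 218·256 + 150 = 55958 = 0xDA96.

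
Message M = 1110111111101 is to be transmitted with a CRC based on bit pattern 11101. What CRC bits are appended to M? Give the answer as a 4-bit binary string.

Append 4 zeros: 11101111111010000. Divide by 11101 (XOR where the leading bit is 1):
  pos 0: 11101 XOR 11101 = 00000
  pos 5: 11111 XOR 11101 = 00010
  pos 8: 10101 XOR 11101 = 01000
  pos 9: 10000 XOR 11101 = 01101
  pos 10: 11010 XOR 11101 = 00111
  pos 12: 11100 XOR 11101 = 00001
Remainder (last 4 bits) = 0001. This is the CRC / FCS.

0001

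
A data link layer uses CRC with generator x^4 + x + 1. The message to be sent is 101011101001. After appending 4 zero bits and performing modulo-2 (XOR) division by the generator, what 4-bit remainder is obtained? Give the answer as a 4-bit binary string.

Append 4 zeros: 1010111010010000. Divide by 10011 (XOR where the leading bit is 1):
  pos 0: 10101 XOR 10011 = 00110
  pos 2: 11011 XOR 10011 = 01000
  pos 3: 10000 XOR 10011 = 00011
  pos 6: 11100 XOR 10011 = 01111
  pos 7: 11111 XOR 10011 = 01100
  pos 8: 11000 XOR 10011 = 01011
  pos 9: 10110 XOR 10011 = 00101
  pos 11: 10100 XOR 10011 = 00111
Remainder (last 4 bits) = 0111. This is the CRC / FCS.

0111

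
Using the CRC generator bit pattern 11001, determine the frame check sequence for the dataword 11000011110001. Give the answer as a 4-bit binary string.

0011

Append 4 zeros: 110000111100010000. Divide by 11001 (XOR where the leading bit is 1):
  pos 0: 11000 XOR 11001 = 00001
  pos 4: 10111 XOR 11001 = 01110
  pos 5: 11101 XOR 11001 = 00100
  pos 7: 10000 XOR 11001 = 01001
  pos 8: 10010 XOR 11001 = 01011
  pos 9: 10111 XOR 11001 = 01110
  pos 10: 11100 XOR 11001 = 00101
  pos 12: 10100 XOR 11001 = 01101
  pos 13: 11010 XOR 11001 = 00011
Remainder (last 4 bits) = 0011. This is the CRC / FCS.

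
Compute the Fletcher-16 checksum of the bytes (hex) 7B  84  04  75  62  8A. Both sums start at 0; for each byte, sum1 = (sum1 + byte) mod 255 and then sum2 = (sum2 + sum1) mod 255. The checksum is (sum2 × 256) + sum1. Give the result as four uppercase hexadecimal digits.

Running sums (mod 255):
  after byte 0 (7B): sum1=123, sum2=123
  after byte 1 (84): sum1=0, sum2=123
  after byte 2 (04): sum1=4, sum2=127
  after byte 3 (75): sum1=121, sum2=248
  after byte 4 (62): sum1=219, sum2=212
  after byte 5 (8A): sum1=102, sum2=59
Checksum = sum2·256 + sum1 = 59·256 + 102 = 15206 = 0x3B66.

3B66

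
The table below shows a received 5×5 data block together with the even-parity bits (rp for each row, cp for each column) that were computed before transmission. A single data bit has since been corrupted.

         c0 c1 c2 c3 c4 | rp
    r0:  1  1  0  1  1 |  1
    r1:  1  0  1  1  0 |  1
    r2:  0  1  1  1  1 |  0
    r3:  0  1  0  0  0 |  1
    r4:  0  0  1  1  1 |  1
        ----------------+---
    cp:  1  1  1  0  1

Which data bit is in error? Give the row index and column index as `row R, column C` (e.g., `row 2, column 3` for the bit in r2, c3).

row 0, column 0

Recompute each row's even parity and compare to rp:
  r0: data parity 0, sent rp 1 → mismatch
  r1: data parity 1, sent rp 1 → ok
  r2: data parity 0, sent rp 0 → ok
  r3: data parity 1, sent rp 1 → ok
  r4: data parity 1, sent rp 1 → ok
Recompute each column's even parity and compare to cp:
  c0: data parity 0, sent cp 1 → mismatch
  c1: data parity 1, sent cp 1 → ok
  c2: data parity 1, sent cp 1 → ok
  c3: data parity 0, sent cp 0 → ok
  c4: data parity 1, sent cp 1 → ok
Exactly one row (r0) and one column (c0) fail → the flipped bit is at their intersection.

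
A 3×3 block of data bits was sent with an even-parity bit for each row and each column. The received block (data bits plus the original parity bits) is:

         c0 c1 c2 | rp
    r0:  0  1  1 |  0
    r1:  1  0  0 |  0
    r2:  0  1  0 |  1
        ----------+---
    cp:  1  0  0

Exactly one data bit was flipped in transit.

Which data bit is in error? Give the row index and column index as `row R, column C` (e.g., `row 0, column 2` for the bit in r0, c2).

Recompute each row's even parity and compare to rp:
  r0: data parity 0, sent rp 0 → ok
  r1: data parity 1, sent rp 0 → mismatch
  r2: data parity 1, sent rp 1 → ok
Recompute each column's even parity and compare to cp:
  c0: data parity 1, sent cp 1 → ok
  c1: data parity 0, sent cp 0 → ok
  c2: data parity 1, sent cp 0 → mismatch
Exactly one row (r1) and one column (c2) fail → the flipped bit is at their intersection.

row 1, column 2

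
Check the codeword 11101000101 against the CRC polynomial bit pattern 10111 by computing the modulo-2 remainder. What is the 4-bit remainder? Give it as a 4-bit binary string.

0000

Modulo-2 division of 11101000101 by 10111:
  pos 0: 11101 XOR 10111 = 01010
  pos 1: 10100 XOR 10111 = 00011
  pos 4: 11001 XOR 10111 = 01110
  pos 5: 11100 XOR 10111 = 01011
  pos 6: 10111 XOR 10111 = 00000
Remainder = 0000 (zero — the frame passes the CRC check).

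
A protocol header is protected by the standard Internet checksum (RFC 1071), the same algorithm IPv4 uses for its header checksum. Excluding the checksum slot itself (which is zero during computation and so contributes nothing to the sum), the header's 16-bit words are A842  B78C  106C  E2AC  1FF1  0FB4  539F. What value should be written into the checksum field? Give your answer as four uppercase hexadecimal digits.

29D3

One's-complement addition (fold any carry out of bit 15 back into bit 0):
  0xA842 + 0xB78C = 0x15FCE → wrap carry → 0x5FCF
  0x5FCF + 0x106C = 0x0703B
  0x703B + 0xE2AC = 0x152E7 → wrap carry → 0x52E8
  0x52E8 + 0x1FF1 = 0x072D9
  0x72D9 + 0x0FB4 = 0x0828D
  0x828D + 0x539F = 0x0D62C
One's-complement sum = 0xD62C.
Checksum = ~0xD62C & 0xFFFF = 0x29D3.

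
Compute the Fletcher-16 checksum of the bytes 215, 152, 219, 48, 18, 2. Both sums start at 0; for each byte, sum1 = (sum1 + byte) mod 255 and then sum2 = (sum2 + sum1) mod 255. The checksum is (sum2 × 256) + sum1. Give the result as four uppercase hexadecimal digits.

Running sums (mod 255):
  after byte 0 (215): sum1=215, sum2=215
  after byte 1 (152): sum1=112, sum2=72
  after byte 2 (219): sum1=76, sum2=148
  after byte 3 (48): sum1=124, sum2=17
  after byte 4 (18): sum1=142, sum2=159
  after byte 5 (2): sum1=144, sum2=48
Checksum = sum2·256 + sum1 = 48·256 + 144 = 12432 = 0x3090.

3090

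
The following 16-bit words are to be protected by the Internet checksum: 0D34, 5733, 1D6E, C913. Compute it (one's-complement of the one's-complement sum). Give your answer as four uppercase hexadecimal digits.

One's-complement addition (fold any carry out of bit 15 back into bit 0):
  0x0D34 + 0x5733 = 0x06467
  0x6467 + 0x1D6E = 0x081D5
  0x81D5 + 0xC913 = 0x14AE8 → wrap carry → 0x4AE9
One's-complement sum = 0x4AE9.
Checksum = ~0x4AE9 & 0xFFFF = 0xB516.

B516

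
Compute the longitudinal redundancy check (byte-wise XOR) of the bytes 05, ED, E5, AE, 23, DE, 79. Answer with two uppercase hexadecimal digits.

XOR the bytes together:
  start with 0x05
  0x05 ⊕ 0xED = 0xE8
  0xE8 ⊕ 0xE5 = 0x0D
  0x0D ⊕ 0xAE = 0xA3
  0xA3 ⊕ 0x23 = 0x80
  0x80 ⊕ 0xDE = 0x5E
  0x5E ⊕ 0x79 = 0x27

27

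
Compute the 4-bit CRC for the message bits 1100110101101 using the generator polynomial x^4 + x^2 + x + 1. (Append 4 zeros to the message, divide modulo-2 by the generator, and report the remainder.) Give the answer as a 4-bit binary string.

0110

Append 4 zeros: 11001101011010000. Divide by 10111 (XOR where the leading bit is 1):
  pos 0: 11001 XOR 10111 = 01110
  pos 1: 11101 XOR 10111 = 01010
  pos 2: 10100 XOR 10111 = 00011
  pos 5: 11101 XOR 10111 = 01010
  pos 6: 10101 XOR 10111 = 00010
  pos 9: 10010 XOR 10111 = 00101
  pos 11: 10100 XOR 10111 = 00011
Remainder (last 4 bits) = 0110. This is the CRC / FCS.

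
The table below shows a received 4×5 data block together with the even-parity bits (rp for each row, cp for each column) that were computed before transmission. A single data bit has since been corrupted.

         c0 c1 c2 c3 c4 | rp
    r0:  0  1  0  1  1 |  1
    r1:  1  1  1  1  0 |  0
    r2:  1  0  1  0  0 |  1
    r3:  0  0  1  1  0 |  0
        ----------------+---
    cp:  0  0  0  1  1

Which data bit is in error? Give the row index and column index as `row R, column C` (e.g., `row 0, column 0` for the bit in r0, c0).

row 2, column 2

Recompute each row's even parity and compare to rp:
  r0: data parity 1, sent rp 1 → ok
  r1: data parity 0, sent rp 0 → ok
  r2: data parity 0, sent rp 1 → mismatch
  r3: data parity 0, sent rp 0 → ok
Recompute each column's even parity and compare to cp:
  c0: data parity 0, sent cp 0 → ok
  c1: data parity 0, sent cp 0 → ok
  c2: data parity 1, sent cp 0 → mismatch
  c3: data parity 1, sent cp 1 → ok
  c4: data parity 1, sent cp 1 → ok
Exactly one row (r2) and one column (c2) fail → the flipped bit is at their intersection.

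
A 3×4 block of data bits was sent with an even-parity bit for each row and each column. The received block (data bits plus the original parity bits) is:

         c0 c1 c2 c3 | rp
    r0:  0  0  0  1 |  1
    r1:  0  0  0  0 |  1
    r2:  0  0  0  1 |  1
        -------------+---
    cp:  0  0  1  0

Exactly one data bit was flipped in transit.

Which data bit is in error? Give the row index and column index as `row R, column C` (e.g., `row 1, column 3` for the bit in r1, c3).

row 1, column 2

Recompute each row's even parity and compare to rp:
  r0: data parity 1, sent rp 1 → ok
  r1: data parity 0, sent rp 1 → mismatch
  r2: data parity 1, sent rp 1 → ok
Recompute each column's even parity and compare to cp:
  c0: data parity 0, sent cp 0 → ok
  c1: data parity 0, sent cp 0 → ok
  c2: data parity 0, sent cp 1 → mismatch
  c3: data parity 0, sent cp 0 → ok
Exactly one row (r1) and one column (c2) fail → the flipped bit is at their intersection.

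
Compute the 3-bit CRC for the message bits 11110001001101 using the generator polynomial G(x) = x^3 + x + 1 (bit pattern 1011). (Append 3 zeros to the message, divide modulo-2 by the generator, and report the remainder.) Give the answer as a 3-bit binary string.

Append 3 zeros: 11110001001101000. Divide by 1011 (XOR where the leading bit is 1):
  pos 0: 1111 XOR 1011 = 0100
  pos 1: 1000 XOR 1011 = 0011
  pos 3: 1100 XOR 1011 = 0111
  pos 4: 1111 XOR 1011 = 0100
  pos 5: 1000 XOR 1011 = 0011
  pos 7: 1101 XOR 1011 = 0110
  pos 8: 1101 XOR 1011 = 0110
  pos 9: 1100 XOR 1011 = 0111
  pos 10: 1111 XOR 1011 = 0100
  pos 11: 1000 XOR 1011 = 0011
  pos 13: 1100 XOR 1011 = 0111
Remainder (last 3 bits) = 111. This is the CRC / FCS.

111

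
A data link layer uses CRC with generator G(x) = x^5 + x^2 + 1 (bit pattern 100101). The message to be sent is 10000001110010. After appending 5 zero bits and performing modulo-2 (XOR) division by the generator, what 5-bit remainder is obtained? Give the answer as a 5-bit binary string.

00101

Append 5 zeros: 1000000111001000000. Divide by 100101 (XOR where the leading bit is 1):
  pos 0: 100000 XOR 100101 = 000101
  pos 3: 101011 XOR 100101 = 001110
  pos 5: 111010 XOR 100101 = 011111
  pos 6: 111110 XOR 100101 = 011011
  pos 7: 110111 XOR 100101 = 010010
  pos 8: 100100 XOR 100101 = 000001
  pos 13: 100000 XOR 100101 = 000101
Remainder (last 5 bits) = 00101. This is the CRC / FCS.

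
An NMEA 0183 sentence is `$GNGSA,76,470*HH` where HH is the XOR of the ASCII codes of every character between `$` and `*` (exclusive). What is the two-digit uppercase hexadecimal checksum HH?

XOR the ASCII codes of the payload characters:
  'G' = 0x47 → acc = 0x47
  'N' = 0x4E → acc = 0x09
  'G' = 0x47 → acc = 0x4E
  'S' = 0x53 → acc = 0x1D
  'A' = 0x41 → acc = 0x5C
  ',' = 0x2C → acc = 0x70
  '7' = 0x37 → acc = 0x47
  '6' = 0x36 → acc = 0x71
  ',' = 0x2C → acc = 0x5D
  '4' = 0x34 → acc = 0x69
  '7' = 0x37 → acc = 0x5E
  '0' = 0x30 → acc = 0x6E
Checksum = 0x6E.

6E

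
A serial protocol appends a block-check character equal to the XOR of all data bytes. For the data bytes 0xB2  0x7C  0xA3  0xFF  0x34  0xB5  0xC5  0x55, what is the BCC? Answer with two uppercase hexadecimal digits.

83

XOR the bytes together:
  start with 0xB2
  0xB2 ⊕ 0x7C = 0xCE
  0xCE ⊕ 0xA3 = 0x6D
  0x6D ⊕ 0xFF = 0x92
  0x92 ⊕ 0x34 = 0xA6
  0xA6 ⊕ 0xB5 = 0x13
  0x13 ⊕ 0xC5 = 0xD6
  0xD6 ⊕ 0x55 = 0x83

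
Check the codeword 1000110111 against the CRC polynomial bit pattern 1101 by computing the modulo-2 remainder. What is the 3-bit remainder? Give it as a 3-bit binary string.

111

Modulo-2 division of 1000110111 by 1101:
  pos 0: 1000 XOR 1101 = 0101
  pos 1: 1011 XOR 1101 = 0110
  pos 2: 1101 XOR 1101 = 0000
Remainder = 111 (nonzero — an error is detected).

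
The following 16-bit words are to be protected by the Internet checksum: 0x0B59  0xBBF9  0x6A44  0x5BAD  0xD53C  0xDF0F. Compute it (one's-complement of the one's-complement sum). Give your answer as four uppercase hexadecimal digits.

BE6E

One's-complement addition (fold any carry out of bit 15 back into bit 0):
  0x0B59 + 0xBBF9 = 0x0C752
  0xC752 + 0x6A44 = 0x13196 → wrap carry → 0x3197
  0x3197 + 0x5BAD = 0x08D44
  0x8D44 + 0xD53C = 0x16280 → wrap carry → 0x6281
  0x6281 + 0xDF0F = 0x14190 → wrap carry → 0x4191
One's-complement sum = 0x4191.
Checksum = ~0x4191 & 0xFFFF = 0xBE6E.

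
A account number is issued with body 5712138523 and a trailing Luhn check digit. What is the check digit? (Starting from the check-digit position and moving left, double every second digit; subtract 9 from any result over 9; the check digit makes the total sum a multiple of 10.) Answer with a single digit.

Partial digits right→left: 3 2 5 8 3 1 2 1 7 5
Double every second digit counting from the check-digit position (so the 1st, 3rd, 5th, ... of the partial from the right).
  doubled (with −9 where >9): 6 1 6 4 5 → sum 22
  kept as-is: 2 8 1 1 5 → sum 17
Total = 22 + 17 = 39.
Check digit = (10 − (39 mod 10)) mod 10 = 1.

1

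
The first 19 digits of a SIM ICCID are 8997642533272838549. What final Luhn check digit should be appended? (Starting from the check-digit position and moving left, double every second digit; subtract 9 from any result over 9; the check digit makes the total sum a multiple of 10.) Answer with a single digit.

2

Partial digits right→left: 9 4 5 8 3 8 2 7 2 3 3 5 2 4 6 7 9 9 8
Double every second digit counting from the check-digit position (so the 1st, 3rd, 5th, ... of the partial from the right).
  doubled (with −9 where >9): 9 1 6 4 4 6 4 3 9 7 → sum 53
  kept as-is: 4 8 8 7 3 5 4 7 9 → sum 55
Total = 53 + 55 = 108.
Check digit = (10 − (108 mod 10)) mod 10 = 2.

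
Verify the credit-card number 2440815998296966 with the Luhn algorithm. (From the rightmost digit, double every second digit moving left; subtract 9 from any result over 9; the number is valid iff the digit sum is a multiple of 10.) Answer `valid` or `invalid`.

invalid

From the right, keep odd positions and double even positions (subtract 9 from any doubled value over 9):
  doubled (positions 2,4,...): 3 3 4 9 1 7 8 4 → sum 39
  kept (positions 1,3,...): 6 9 9 8 9 1 0 4 → sum 46
Total = 85.
85 mod 10 = 5, so the number is invalid.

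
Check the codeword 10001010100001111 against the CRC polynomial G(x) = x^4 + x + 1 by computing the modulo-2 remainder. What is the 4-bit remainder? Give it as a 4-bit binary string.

0000

Modulo-2 division of 10001010100001111 by 10011:
  pos 0: 10001 XOR 10011 = 00010
  pos 3: 10010 XOR 10011 = 00001
  pos 7: 11000 XOR 10011 = 01011
  pos 8: 10110 XOR 10011 = 00101
  pos 10: 10111 XOR 10011 = 00100
  pos 12: 10011 XOR 10011 = 00000
Remainder = 0000 (zero — the frame passes the CRC check).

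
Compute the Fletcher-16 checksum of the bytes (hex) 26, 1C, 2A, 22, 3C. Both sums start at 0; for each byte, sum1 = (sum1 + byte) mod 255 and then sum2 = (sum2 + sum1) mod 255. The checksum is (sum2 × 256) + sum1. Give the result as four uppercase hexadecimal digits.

2ECA

Running sums (mod 255):
  after byte 0 (26): sum1=38, sum2=38
  after byte 1 (1C): sum1=66, sum2=104
  after byte 2 (2A): sum1=108, sum2=212
  after byte 3 (22): sum1=142, sum2=99
  after byte 4 (3C): sum1=202, sum2=46
Checksum = sum2·256 + sum1 = 46·256 + 202 = 11978 = 0x2ECA.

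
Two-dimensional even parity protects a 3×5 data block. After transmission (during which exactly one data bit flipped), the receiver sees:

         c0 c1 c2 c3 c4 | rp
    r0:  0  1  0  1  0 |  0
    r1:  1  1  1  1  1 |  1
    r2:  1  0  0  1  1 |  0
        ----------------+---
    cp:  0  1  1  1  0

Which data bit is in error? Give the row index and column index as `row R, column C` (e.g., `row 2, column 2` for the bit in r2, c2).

row 2, column 1

Recompute each row's even parity and compare to rp:
  r0: data parity 0, sent rp 0 → ok
  r1: data parity 1, sent rp 1 → ok
  r2: data parity 1, sent rp 0 → mismatch
Recompute each column's even parity and compare to cp:
  c0: data parity 0, sent cp 0 → ok
  c1: data parity 0, sent cp 1 → mismatch
  c2: data parity 1, sent cp 1 → ok
  c3: data parity 1, sent cp 1 → ok
  c4: data parity 0, sent cp 0 → ok
Exactly one row (r2) and one column (c1) fail → the flipped bit is at their intersection.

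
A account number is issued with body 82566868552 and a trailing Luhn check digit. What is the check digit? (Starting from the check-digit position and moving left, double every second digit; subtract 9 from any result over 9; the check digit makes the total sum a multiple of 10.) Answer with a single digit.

Partial digits right→left: 2 5 5 8 6 8 6 6 5 2 8
Double every second digit counting from the check-digit position (so the 1st, 3rd, 5th, ... of the partial from the right).
  doubled (with −9 where >9): 4 1 3 3 1 7 → sum 19
  kept as-is: 5 8 8 6 2 → sum 29
Total = 19 + 29 = 48.
Check digit = (10 − (48 mod 10)) mod 10 = 2.

2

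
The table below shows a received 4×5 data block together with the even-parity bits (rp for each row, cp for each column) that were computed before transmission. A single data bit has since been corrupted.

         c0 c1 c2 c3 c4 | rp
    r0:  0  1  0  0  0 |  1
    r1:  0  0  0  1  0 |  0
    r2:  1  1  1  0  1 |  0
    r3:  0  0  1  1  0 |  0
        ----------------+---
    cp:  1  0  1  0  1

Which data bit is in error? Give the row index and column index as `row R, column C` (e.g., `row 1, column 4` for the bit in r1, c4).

row 1, column 2

Recompute each row's even parity and compare to rp:
  r0: data parity 1, sent rp 1 → ok
  r1: data parity 1, sent rp 0 → mismatch
  r2: data parity 0, sent rp 0 → ok
  r3: data parity 0, sent rp 0 → ok
Recompute each column's even parity and compare to cp:
  c0: data parity 1, sent cp 1 → ok
  c1: data parity 0, sent cp 0 → ok
  c2: data parity 0, sent cp 1 → mismatch
  c3: data parity 0, sent cp 0 → ok
  c4: data parity 1, sent cp 1 → ok
Exactly one row (r1) and one column (c2) fail → the flipped bit is at their intersection.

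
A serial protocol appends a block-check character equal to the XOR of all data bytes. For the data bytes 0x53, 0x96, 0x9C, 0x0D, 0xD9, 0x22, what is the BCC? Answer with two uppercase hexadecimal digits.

AF

XOR the bytes together:
  start with 0x53
  0x53 ⊕ 0x96 = 0xC5
  0xC5 ⊕ 0x9C = 0x59
  0x59 ⊕ 0x0D = 0x54
  0x54 ⊕ 0xD9 = 0x8D
  0x8D ⊕ 0x22 = 0xAF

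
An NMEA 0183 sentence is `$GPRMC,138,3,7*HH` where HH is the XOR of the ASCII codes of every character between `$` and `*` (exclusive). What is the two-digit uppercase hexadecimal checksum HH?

59

XOR the ASCII codes of the payload characters:
  'G' = 0x47 → acc = 0x47
  'P' = 0x50 → acc = 0x17
  'R' = 0x52 → acc = 0x45
  'M' = 0x4D → acc = 0x08
  'C' = 0x43 → acc = 0x4B
  ',' = 0x2C → acc = 0x67
  '1' = 0x31 → acc = 0x56
  '3' = 0x33 → acc = 0x65
  '8' = 0x38 → acc = 0x5D
  ',' = 0x2C → acc = 0x71
  '3' = 0x33 → acc = 0x42
  ',' = 0x2C → acc = 0x6E
  '7' = 0x37 → acc = 0x59
Checksum = 0x59.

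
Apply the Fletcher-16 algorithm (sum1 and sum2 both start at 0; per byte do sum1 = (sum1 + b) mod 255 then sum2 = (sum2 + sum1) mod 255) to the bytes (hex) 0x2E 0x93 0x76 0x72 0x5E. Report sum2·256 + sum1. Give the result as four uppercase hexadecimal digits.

Running sums (mod 255):
  after byte 0 (0x2E): sum1=46, sum2=46
  after byte 1 (0x93): sum1=193, sum2=239
  after byte 2 (0x76): sum1=56, sum2=40
  after byte 3 (0x72): sum1=170, sum2=210
  after byte 4 (0x5E): sum1=9, sum2=219
Checksum = sum2·256 + sum1 = 219·256 + 9 = 56073 = 0xDB09.

DB09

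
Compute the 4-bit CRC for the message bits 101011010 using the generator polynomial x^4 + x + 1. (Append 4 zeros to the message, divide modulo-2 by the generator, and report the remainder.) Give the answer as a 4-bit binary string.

Append 4 zeros: 1010110100000. Divide by 10011 (XOR where the leading bit is 1):
  pos 0: 10101 XOR 10011 = 00110
  pos 2: 11010 XOR 10011 = 01001
  pos 3: 10011 XOR 10011 = 00000
Remainder (last 4 bits) = 0000. This is the CRC / FCS.

0000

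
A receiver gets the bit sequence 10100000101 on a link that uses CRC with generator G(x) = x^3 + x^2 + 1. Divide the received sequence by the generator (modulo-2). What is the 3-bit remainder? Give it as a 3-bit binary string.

010

Modulo-2 division of 10100000101 by 1101:
  pos 0: 1010 XOR 1101 = 0111
  pos 1: 1110 XOR 1101 = 0011
  pos 3: 1100 XOR 1101 = 0001
  pos 6: 1010 XOR 1101 = 0111
  pos 7: 1111 XOR 1101 = 0010
Remainder = 010 (nonzero — an error is detected).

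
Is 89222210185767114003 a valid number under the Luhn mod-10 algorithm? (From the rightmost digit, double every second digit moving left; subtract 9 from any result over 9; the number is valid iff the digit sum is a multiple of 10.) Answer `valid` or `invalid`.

invalid

From the right, keep odd positions and double even positions (subtract 9 from any doubled value over 9):
  doubled (positions 2,4,...): 0 8 2 3 1 2 2 4 4 7 → sum 33
  kept (positions 1,3,...): 3 0 1 7 7 8 0 2 2 9 → sum 39
Total = 72.
72 mod 10 = 2, so the number is invalid.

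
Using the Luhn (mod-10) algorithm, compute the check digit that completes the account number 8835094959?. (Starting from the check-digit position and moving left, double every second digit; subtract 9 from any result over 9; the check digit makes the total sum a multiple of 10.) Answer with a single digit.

Partial digits right→left: 9 5 9 4 9 0 5 3 8 8
Double every second digit counting from the check-digit position (so the 1st, 3rd, 5th, ... of the partial from the right).
  doubled (with −9 where >9): 9 9 9 1 7 → sum 35
  kept as-is: 5 4 0 3 8 → sum 20
Total = 35 + 20 = 55.
Check digit = (10 − (55 mod 10)) mod 10 = 5.

5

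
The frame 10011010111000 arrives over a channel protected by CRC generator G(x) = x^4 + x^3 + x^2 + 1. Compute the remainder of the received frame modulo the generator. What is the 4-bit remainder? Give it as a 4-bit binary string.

0001

Modulo-2 division of 10011010111000 by 11101:
  pos 0: 10011 XOR 11101 = 01110
  pos 1: 11100 XOR 11101 = 00001
  pos 5: 11011 XOR 11101 = 00110
  pos 7: 11010 XOR 11101 = 00111
  pos 9: 11100 XOR 11101 = 00001
Remainder = 0001 (nonzero — an error is detected).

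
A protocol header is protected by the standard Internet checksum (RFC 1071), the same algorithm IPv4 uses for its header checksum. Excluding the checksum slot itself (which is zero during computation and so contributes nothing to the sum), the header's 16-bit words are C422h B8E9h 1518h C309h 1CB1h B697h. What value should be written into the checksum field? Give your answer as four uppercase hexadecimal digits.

D788

One's-complement addition (fold any carry out of bit 15 back into bit 0):
  0xC422 + 0xB8E9 = 0x17D0B → wrap carry → 0x7D0C
  0x7D0C + 0x1518 = 0x09224
  0x9224 + 0xC309 = 0x1552D → wrap carry → 0x552E
  0x552E + 0x1CB1 = 0x071DF
  0x71DF + 0xB697 = 0x12876 → wrap carry → 0x2877
One's-complement sum = 0x2877.
Checksum = ~0x2877 & 0xFFFF = 0xD788.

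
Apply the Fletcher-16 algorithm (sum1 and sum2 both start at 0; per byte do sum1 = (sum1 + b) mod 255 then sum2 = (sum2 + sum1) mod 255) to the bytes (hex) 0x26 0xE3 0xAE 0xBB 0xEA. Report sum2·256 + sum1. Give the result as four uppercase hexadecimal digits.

BC5F

Running sums (mod 255):
  after byte 0 (0x26): sum1=38, sum2=38
  after byte 1 (0xE3): sum1=10, sum2=48
  after byte 2 (0xAE): sum1=184, sum2=232
  after byte 3 (0xBB): sum1=116, sum2=93
  after byte 4 (0xEA): sum1=95, sum2=188
Checksum = sum2·256 + sum1 = 188·256 + 95 = 48223 = 0xBC5F.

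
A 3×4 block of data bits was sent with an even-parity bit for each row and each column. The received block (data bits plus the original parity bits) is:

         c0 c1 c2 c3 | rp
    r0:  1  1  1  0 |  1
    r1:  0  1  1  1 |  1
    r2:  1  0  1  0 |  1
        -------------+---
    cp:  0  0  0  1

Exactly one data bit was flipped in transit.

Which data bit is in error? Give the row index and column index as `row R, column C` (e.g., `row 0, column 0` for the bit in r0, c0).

row 2, column 2

Recompute each row's even parity and compare to rp:
  r0: data parity 1, sent rp 1 → ok
  r1: data parity 1, sent rp 1 → ok
  r2: data parity 0, sent rp 1 → mismatch
Recompute each column's even parity and compare to cp:
  c0: data parity 0, sent cp 0 → ok
  c1: data parity 0, sent cp 0 → ok
  c2: data parity 1, sent cp 0 → mismatch
  c3: data parity 1, sent cp 1 → ok
Exactly one row (r2) and one column (c2) fail → the flipped bit is at their intersection.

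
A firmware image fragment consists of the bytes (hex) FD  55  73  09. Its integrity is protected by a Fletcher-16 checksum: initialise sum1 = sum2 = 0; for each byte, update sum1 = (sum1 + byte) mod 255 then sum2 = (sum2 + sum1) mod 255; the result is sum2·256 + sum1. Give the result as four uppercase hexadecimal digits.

E7CF

Running sums (mod 255):
  after byte 0 (FD): sum1=253, sum2=253
  after byte 1 (55): sum1=83, sum2=81
  after byte 2 (73): sum1=198, sum2=24
  after byte 3 (09): sum1=207, sum2=231
Checksum = sum2·256 + sum1 = 231·256 + 207 = 59343 = 0xE7CF.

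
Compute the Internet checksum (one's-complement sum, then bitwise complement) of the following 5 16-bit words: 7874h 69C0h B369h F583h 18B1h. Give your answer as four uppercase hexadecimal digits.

One's-complement addition (fold any carry out of bit 15 back into bit 0):
  0x7874 + 0x69C0 = 0x0E234
  0xE234 + 0xB369 = 0x1959D → wrap carry → 0x959E
  0x959E + 0xF583 = 0x18B21 → wrap carry → 0x8B22
  0x8B22 + 0x18B1 = 0x0A3D3
One's-complement sum = 0xA3D3.
Checksum = ~0xA3D3 & 0xFFFF = 0x5C2C.

5C2C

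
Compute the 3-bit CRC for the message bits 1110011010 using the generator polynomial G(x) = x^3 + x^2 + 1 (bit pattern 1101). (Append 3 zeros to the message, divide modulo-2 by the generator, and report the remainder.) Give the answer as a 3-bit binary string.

001

Append 3 zeros: 1110011010000. Divide by 1101 (XOR where the leading bit is 1):
  pos 0: 1110 XOR 1101 = 0011
  pos 2: 1101 XOR 1101 = 0000
  pos 6: 1010 XOR 1101 = 0111
  pos 7: 1110 XOR 1101 = 0011
  pos 9: 1100 XOR 1101 = 0001
Remainder (last 3 bits) = 001. This is the CRC / FCS.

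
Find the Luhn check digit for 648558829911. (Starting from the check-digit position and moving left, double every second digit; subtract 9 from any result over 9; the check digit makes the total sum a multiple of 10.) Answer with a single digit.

Partial digits right→left: 1 1 9 9 2 8 8 5 5 8 4 6
Double every second digit counting from the check-digit position (so the 1st, 3rd, 5th, ... of the partial from the right).
  doubled (with −9 where >9): 2 9 4 7 1 8 → sum 31
  kept as-is: 1 9 8 5 8 6 → sum 37
Total = 31 + 37 = 68.
Check digit = (10 − (68 mod 10)) mod 10 = 2.

2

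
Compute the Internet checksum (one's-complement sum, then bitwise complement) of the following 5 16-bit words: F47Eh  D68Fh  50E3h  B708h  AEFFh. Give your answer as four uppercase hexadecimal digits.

One's-complement addition (fold any carry out of bit 15 back into bit 0):
  0xF47E + 0xD68F = 0x1CB0D → wrap carry → 0xCB0E
  0xCB0E + 0x50E3 = 0x11BF1 → wrap carry → 0x1BF2
  0x1BF2 + 0xB708 = 0x0D2FA
  0xD2FA + 0xAEFF = 0x181F9 → wrap carry → 0x81FA
One's-complement sum = 0x81FA.
Checksum = ~0x81FA & 0xFFFF = 0x7E05.

7E05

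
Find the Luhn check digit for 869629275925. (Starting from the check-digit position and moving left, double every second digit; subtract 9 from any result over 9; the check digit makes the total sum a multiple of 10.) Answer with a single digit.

2

Partial digits right→left: 5 2 9 5 7 2 9 2 6 9 6 8
Double every second digit counting from the check-digit position (so the 1st, 3rd, 5th, ... of the partial from the right).
  doubled (with −9 where >9): 1 9 5 9 3 3 → sum 30
  kept as-is: 2 5 2 2 9 8 → sum 28
Total = 30 + 28 = 58.
Check digit = (10 − (58 mod 10)) mod 10 = 2.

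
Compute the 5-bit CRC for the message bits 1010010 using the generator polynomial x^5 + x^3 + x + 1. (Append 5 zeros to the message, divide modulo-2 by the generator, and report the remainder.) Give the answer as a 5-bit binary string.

Append 5 zeros: 101001000000. Divide by 101011 (XOR where the leading bit is 1):
  pos 0: 101001 XOR 101011 = 000010
  pos 4: 100000 XOR 101011 = 001011
  pos 6: 101100 XOR 101011 = 000111
Remainder (last 5 bits) = 00111. This is the CRC / FCS.

00111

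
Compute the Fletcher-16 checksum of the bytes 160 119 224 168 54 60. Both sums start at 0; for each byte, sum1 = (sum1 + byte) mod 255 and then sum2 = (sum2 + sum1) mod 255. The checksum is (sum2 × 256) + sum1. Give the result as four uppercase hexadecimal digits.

3F14

Running sums (mod 255):
  after byte 0 (160): sum1=160, sum2=160
  after byte 1 (119): sum1=24, sum2=184
  after byte 2 (224): sum1=248, sum2=177
  after byte 3 (168): sum1=161, sum2=83
  after byte 4 (54): sum1=215, sum2=43
  after byte 5 (60): sum1=20, sum2=63
Checksum = sum2·256 + sum1 = 63·256 + 20 = 16148 = 0x3F14.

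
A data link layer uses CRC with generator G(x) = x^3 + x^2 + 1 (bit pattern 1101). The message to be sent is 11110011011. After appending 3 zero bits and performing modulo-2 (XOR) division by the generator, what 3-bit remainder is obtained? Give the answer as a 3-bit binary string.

010

Append 3 zeros: 11110011011000. Divide by 1101 (XOR where the leading bit is 1):
  pos 0: 1111 XOR 1101 = 0010
  pos 2: 1000 XOR 1101 = 0101
  pos 3: 1011 XOR 1101 = 0110
  pos 4: 1101 XOR 1101 = 0000
  pos 9: 1100 XOR 1101 = 0001
Remainder (last 3 bits) = 010. This is the CRC / FCS.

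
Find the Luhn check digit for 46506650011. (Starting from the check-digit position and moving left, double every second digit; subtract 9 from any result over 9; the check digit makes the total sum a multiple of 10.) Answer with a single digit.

Partial digits right→left: 1 1 0 0 5 6 6 0 5 6 4
Double every second digit counting from the check-digit position (so the 1st, 3rd, 5th, ... of the partial from the right).
  doubled (with −9 where >9): 2 0 1 3 1 8 → sum 15
  kept as-is: 1 0 6 0 6 → sum 13
Total = 15 + 13 = 28.
Check digit = (10 − (28 mod 10)) mod 10 = 2.

2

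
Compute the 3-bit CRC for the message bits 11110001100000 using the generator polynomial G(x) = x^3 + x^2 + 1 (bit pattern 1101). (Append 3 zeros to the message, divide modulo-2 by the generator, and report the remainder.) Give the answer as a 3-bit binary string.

Append 3 zeros: 11110001100000000. Divide by 1101 (XOR where the leading bit is 1):
  pos 0: 1111 XOR 1101 = 0010
  pos 2: 1000 XOR 1101 = 0101
  pos 3: 1010 XOR 1101 = 0111
  pos 4: 1111 XOR 1101 = 0010
  pos 6: 1010 XOR 1101 = 0111
  pos 7: 1110 XOR 1101 = 0011
  pos 9: 1100 XOR 1101 = 0001
  pos 12: 1000 XOR 1101 = 0101
  pos 13: 1010 XOR 1101 = 0111
Remainder (last 3 bits) = 111. This is the CRC / FCS.

111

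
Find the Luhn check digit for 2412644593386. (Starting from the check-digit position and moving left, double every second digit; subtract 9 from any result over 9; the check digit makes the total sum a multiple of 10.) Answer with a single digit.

Partial digits right→left: 6 8 3 3 9 5 4 4 6 2 1 4 2
Double every second digit counting from the check-digit position (so the 1st, 3rd, 5th, ... of the partial from the right).
  doubled (with −9 where >9): 3 6 9 8 3 2 4 → sum 35
  kept as-is: 8 3 5 4 2 4 → sum 26
Total = 35 + 26 = 61.
Check digit = (10 − (61 mod 10)) mod 10 = 9.

9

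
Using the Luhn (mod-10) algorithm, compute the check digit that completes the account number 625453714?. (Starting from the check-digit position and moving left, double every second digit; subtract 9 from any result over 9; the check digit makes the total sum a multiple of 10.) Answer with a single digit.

2

Partial digits right→left: 4 1 7 3 5 4 5 2 6
Double every second digit counting from the check-digit position (so the 1st, 3rd, 5th, ... of the partial from the right).
  doubled (with −9 where >9): 8 5 1 1 3 → sum 18
  kept as-is: 1 3 4 2 → sum 10
Total = 18 + 10 = 28.
Check digit = (10 − (28 mod 10)) mod 10 = 2.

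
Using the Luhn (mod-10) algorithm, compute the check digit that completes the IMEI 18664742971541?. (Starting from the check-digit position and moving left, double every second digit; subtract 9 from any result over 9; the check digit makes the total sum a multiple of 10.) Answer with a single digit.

4

Partial digits right→left: 1 4 5 1 7 9 2 4 7 4 6 6 8 1
Double every second digit counting from the check-digit position (so the 1st, 3rd, 5th, ... of the partial from the right).
  doubled (with −9 where >9): 2 1 5 4 5 3 7 → sum 27
  kept as-is: 4 1 9 4 4 6 1 → sum 29
Total = 27 + 29 = 56.
Check digit = (10 − (56 mod 10)) mod 10 = 4.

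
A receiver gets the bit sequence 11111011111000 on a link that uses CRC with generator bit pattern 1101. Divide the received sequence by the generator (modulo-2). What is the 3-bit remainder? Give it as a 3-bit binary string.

101

Modulo-2 division of 11111011111000 by 1101:
  pos 0: 1111 XOR 1101 = 0010
  pos 2: 1010 XOR 1101 = 0111
  pos 3: 1111 XOR 1101 = 0010
  pos 5: 1011 XOR 1101 = 0110
  pos 6: 1101 XOR 1101 = 0000
  pos 10: 1000 XOR 1101 = 0101
Remainder = 101 (nonzero — an error is detected).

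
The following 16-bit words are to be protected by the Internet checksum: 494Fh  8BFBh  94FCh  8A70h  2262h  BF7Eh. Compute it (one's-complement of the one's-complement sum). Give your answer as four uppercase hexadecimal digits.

2967

One's-complement addition (fold any carry out of bit 15 back into bit 0):
  0x494F + 0x8BFB = 0x0D54A
  0xD54A + 0x94FC = 0x16A46 → wrap carry → 0x6A47
  0x6A47 + 0x8A70 = 0x0F4B7
  0xF4B7 + 0x2262 = 0x11719 → wrap carry → 0x171A
  0x171A + 0xBF7E = 0x0D698
One's-complement sum = 0xD698.
Checksum = ~0xD698 & 0xFFFF = 0x2967.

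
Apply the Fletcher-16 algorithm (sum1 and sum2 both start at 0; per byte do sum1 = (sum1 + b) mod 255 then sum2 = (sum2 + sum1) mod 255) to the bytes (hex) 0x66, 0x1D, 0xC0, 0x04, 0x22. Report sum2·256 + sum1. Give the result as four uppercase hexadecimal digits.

E06A

Running sums (mod 255):
  after byte 0 (0x66): sum1=102, sum2=102
  after byte 1 (0x1D): sum1=131, sum2=233
  after byte 2 (0xC0): sum1=68, sum2=46
  after byte 3 (0x04): sum1=72, sum2=118
  after byte 4 (0x22): sum1=106, sum2=224
Checksum = sum2·256 + sum1 = 224·256 + 106 = 57450 = 0xE06A.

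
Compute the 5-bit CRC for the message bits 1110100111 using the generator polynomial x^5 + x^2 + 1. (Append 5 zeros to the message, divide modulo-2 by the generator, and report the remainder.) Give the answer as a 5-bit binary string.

Append 5 zeros: 111010011100000. Divide by 100101 (XOR where the leading bit is 1):
  pos 0: 111010 XOR 100101 = 011111
  pos 1: 111110 XOR 100101 = 011011
  pos 2: 110111 XOR 100101 = 010010
  pos 3: 100101 XOR 100101 = 000000
  pos 9: 100000 XOR 100101 = 000101
Remainder (last 5 bits) = 00101. This is the CRC / FCS.

00101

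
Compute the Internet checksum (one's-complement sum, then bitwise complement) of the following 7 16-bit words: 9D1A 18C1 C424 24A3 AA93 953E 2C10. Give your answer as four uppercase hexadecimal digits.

F579

One's-complement addition (fold any carry out of bit 15 back into bit 0):
  0x9D1A + 0x18C1 = 0x0B5DB
  0xB5DB + 0xC424 = 0x179FF → wrap carry → 0x7A00
  0x7A00 + 0x24A3 = 0x09EA3
  0x9EA3 + 0xAA93 = 0x14936 → wrap carry → 0x4937
  0x4937 + 0x953E = 0x0DE75
  0xDE75 + 0x2C10 = 0x10A85 → wrap carry → 0x0A86
One's-complement sum = 0x0A86.
Checksum = ~0x0A86 & 0xFFFF = 0xF579.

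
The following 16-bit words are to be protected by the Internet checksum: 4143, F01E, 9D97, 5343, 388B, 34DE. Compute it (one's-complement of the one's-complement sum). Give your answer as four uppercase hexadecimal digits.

One's-complement addition (fold any carry out of bit 15 back into bit 0):
  0x4143 + 0xF01E = 0x13161 → wrap carry → 0x3162
  0x3162 + 0x9D97 = 0x0CEF9
  0xCEF9 + 0x5343 = 0x1223C → wrap carry → 0x223D
  0x223D + 0x388B = 0x05AC8
  0x5AC8 + 0x34DE = 0x08FA6
One's-complement sum = 0x8FA6.
Checksum = ~0x8FA6 & 0xFFFF = 0x7059.

7059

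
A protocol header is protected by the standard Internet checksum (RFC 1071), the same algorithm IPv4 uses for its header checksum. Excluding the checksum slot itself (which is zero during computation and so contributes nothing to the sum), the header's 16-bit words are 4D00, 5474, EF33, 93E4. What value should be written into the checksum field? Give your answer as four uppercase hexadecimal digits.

One's-complement addition (fold any carry out of bit 15 back into bit 0):
  0x4D00 + 0x5474 = 0x0A174
  0xA174 + 0xEF33 = 0x190A7 → wrap carry → 0x90A8
  0x90A8 + 0x93E4 = 0x1248C → wrap carry → 0x248D
One's-complement sum = 0x248D.
Checksum = ~0x248D & 0xFFFF = 0xDB72.

DB72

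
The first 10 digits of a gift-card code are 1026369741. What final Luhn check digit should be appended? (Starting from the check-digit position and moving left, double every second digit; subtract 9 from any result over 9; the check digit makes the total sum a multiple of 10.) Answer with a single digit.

8

Partial digits right→left: 1 4 7 9 6 3 6 2 0 1
Double every second digit counting from the check-digit position (so the 1st, 3rd, 5th, ... of the partial from the right).
  doubled (with −9 where >9): 2 5 3 3 0 → sum 13
  kept as-is: 4 9 3 2 1 → sum 19
Total = 13 + 19 = 32.
Check digit = (10 − (32 mod 10)) mod 10 = 8.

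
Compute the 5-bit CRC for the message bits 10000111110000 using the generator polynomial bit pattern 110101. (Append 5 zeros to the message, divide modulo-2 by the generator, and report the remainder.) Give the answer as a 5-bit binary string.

Append 5 zeros: 1000011111000000000. Divide by 110101 (XOR where the leading bit is 1):
  pos 0: 100001 XOR 110101 = 010100
  pos 1: 101001 XOR 110101 = 011100
  pos 2: 111001 XOR 110101 = 001100
  pos 4: 110011 XOR 110101 = 000110
  pos 7: 110000 XOR 110101 = 000101
  pos 10: 101000 XOR 110101 = 011101
  pos 11: 111010 XOR 110101 = 001111
  pos 13: 111100 XOR 110101 = 001001
Remainder (last 5 bits) = 01001. This is the CRC / FCS.

01001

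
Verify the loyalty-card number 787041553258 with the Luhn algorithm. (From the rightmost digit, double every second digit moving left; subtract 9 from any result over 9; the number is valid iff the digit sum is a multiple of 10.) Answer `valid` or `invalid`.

valid

From the right, keep odd positions and double even positions (subtract 9 from any doubled value over 9):
  doubled (positions 2,4,...): 1 6 1 8 5 5 → sum 26
  kept (positions 1,3,...): 8 2 5 1 0 8 → sum 24
Total = 50.
50 mod 10 = 0, so the number is valid.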